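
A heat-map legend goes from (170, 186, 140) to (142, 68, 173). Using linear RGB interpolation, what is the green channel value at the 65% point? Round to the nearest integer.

G = 186 + 0.65 × (68 − 186) = 109.3 → 109

109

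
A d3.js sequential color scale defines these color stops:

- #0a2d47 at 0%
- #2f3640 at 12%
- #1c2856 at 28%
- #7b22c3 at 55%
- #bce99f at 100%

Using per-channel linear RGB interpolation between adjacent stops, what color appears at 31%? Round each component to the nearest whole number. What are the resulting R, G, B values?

31% lies between the 28% and 55% stops, so the local fraction is t = (31 − 28)/(55 − 28) = 3/27 ≈ 0.1111.
#1c2856 → (28, 40, 86); #7b22c3 → (123, 34, 195).
R = 28 + 0.1111 × (123 − 28) = 38.555 → 39
G = 40 + 0.1111 × (34 − 40) = 39.333 → 39
B = 86 + 0.1111 × (195 − 86) = 98.11 → 98

(39, 39, 98)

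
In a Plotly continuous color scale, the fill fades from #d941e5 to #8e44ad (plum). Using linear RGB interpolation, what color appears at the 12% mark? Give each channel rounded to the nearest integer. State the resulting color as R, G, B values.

#d941e5 → (217, 65, 229); #8e44ad → (142, 68, 173).
12% corresponds to t = 0.12.
R = 217 + 0.12 × (142 − 217) = 217 + 0.12 × -75 = 208 → 208
G = 65 + 0.12 × (68 − 65) = 65 + 0.12 × 3 = 65.36 → 65
B = 229 + 0.12 × (173 − 229) = 229 + 0.12 × -56 = 222.28 → 222
So the blended color is (208, 65, 222), about #d041de.

(208, 65, 222)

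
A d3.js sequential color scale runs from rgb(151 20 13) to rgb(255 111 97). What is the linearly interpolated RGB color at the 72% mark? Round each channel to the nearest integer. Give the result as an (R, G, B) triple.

(226, 86, 73)

72% corresponds to t = 0.72.
R = 151 + 0.72 × (255 − 151) = 151 + 0.72 × 104 = 225.88 → 226
G = 20 + 0.72 × (111 − 20) = 20 + 0.72 × 91 = 85.52 → 86
B = 13 + 0.72 × (97 − 13) = 13 + 0.72 × 84 = 73.48 → 73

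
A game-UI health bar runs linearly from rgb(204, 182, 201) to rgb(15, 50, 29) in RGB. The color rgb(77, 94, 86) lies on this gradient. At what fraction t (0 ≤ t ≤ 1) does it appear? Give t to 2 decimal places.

0.67

Invert the lerp on the R channel (largest span, 189): t = (77 − 204) / (15 − 204) = -127/-189 = 0.67196.
Check on G: (94 − 182)/(50 − 182) = 0.6667 ✓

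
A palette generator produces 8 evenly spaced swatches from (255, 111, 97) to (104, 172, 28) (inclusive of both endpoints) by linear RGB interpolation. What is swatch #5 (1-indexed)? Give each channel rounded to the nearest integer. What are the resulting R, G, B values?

With 8 swatches and endpoints inclusive, swatch 5 sits at t = (5 − 1)/(8 − 1) = 4/7 ≈ 0.5714.
R = 255 + 0.5714 × (104 − 255) = 168.719 → 169
G = 111 + 0.5714 × (172 − 111) = 145.855 → 146
B = 97 + 0.5714 × (28 − 97) = 57.573 → 58

(169, 146, 58)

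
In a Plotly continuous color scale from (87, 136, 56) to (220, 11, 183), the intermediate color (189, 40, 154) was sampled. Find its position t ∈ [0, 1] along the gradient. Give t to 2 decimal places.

0.77

Invert the lerp on the R channel (largest span, 133): t = (189 − 87) / (220 − 87) = 102/133 = 0.76692.
Check on G: (40 − 136)/(11 − 136) = 0.768 ✓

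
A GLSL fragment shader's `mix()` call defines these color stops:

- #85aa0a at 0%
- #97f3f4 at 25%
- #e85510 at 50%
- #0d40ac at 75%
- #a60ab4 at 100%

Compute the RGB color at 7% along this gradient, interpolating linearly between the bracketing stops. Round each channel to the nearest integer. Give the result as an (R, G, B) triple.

(138, 190, 76)

7% lies between the 0% and 25% stops, so the local fraction is t = (7 − 0)/(25 − 0) = 7/25 ≈ 0.28.
#85aa0a → (133, 170, 10); #97f3f4 → (151, 243, 244).
R = 133 + 0.28 × (151 − 133) = 138.04 → 138
G = 170 + 0.28 × (243 − 170) = 190.44 → 190
B = 10 + 0.28 × (244 − 10) = 75.52 → 76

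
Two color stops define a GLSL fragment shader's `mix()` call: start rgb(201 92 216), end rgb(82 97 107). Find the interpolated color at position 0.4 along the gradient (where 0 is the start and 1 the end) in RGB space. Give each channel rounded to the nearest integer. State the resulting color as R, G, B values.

R = 201 + 0.4 × (82 − 201) = 201 + 0.4 × -119 = 153.4 → 153
G = 92 + 0.4 × (97 − 92) = 92 + 0.4 × 5 = 94 → 94
B = 216 + 0.4 × (107 − 216) = 216 + 0.4 × -109 = 172.4 → 172

(153, 94, 172)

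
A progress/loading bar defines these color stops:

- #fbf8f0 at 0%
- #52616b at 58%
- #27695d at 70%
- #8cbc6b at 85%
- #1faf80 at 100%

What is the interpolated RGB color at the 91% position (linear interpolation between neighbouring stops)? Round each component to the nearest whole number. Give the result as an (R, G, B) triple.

91% lies between the 85% and 100% stops, so the local fraction is t = (91 − 85)/(100 − 85) = 6/15 ≈ 0.4.
#8cbc6b → (140, 188, 107); #1faf80 → (31, 175, 128).
R = 140 + 0.4 × (31 − 140) = 96.4 → 96
G = 188 + 0.4 × (175 − 188) = 182.8 → 183
B = 107 + 0.4 × (128 − 107) = 115.4 → 115

(96, 183, 115)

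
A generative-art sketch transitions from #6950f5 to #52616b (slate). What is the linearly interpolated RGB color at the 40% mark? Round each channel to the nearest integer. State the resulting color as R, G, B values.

(96, 87, 190)

#6950f5 → (105, 80, 245); #52616b → (82, 97, 107).
40% corresponds to t = 0.4.
R = 105 + 0.4 × (82 − 105) = 105 + 0.4 × -23 = 95.8 → 96
G = 80 + 0.4 × (97 − 80) = 80 + 0.4 × 17 = 86.8 → 87
B = 245 + 0.4 × (107 − 245) = 245 + 0.4 × -138 = 189.8 → 190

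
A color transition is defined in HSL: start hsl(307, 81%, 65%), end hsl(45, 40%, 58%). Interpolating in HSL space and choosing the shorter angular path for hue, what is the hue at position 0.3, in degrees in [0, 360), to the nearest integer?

336

Hue: 45 − 307 = -262°, but |-262| > 180 so the shorter arc goes the other way: Δh = -262 + 360 = 98°.
H = 307 + 0.3 × (98) = 336.4 → 336°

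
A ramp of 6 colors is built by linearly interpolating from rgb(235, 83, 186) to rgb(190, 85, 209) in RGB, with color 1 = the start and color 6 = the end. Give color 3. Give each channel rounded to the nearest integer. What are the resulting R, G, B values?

With 6 swatches and endpoints inclusive, swatch 3 sits at t = (3 − 1)/(6 − 1) = 2/5 ≈ 0.4.
R = 235 + 0.4 × (190 − 235) = 217 → 217
G = 83 + 0.4 × (85 − 83) = 83.8 → 84
B = 186 + 0.4 × (209 − 186) = 195.2 → 195

(217, 84, 195)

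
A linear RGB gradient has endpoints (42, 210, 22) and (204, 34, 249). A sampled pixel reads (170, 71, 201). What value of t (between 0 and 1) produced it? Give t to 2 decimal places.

Invert the lerp on the B channel (largest span, 227): t = (201 − 22) / (249 − 22) = 179/227 = 0.78855.
Check on R: (170 − 42)/(204 − 42) = 0.7901 ✓

0.79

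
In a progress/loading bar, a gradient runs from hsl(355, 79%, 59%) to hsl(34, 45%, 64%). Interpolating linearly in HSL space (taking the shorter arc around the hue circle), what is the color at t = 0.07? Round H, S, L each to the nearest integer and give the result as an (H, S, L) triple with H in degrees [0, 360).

Hue: 34 − 355 = -321°, but |-321| > 180 so the shorter arc goes the other way: Δh = -321 + 360 = 39°.
H = 355 + 0.07 × (39) = 357.73 → 358°
S = 79 + 0.07 × (45 − 79) = 76.62 → 77%
L = 59 + 0.07 × (64 − 59) = 59.35 → 59%

(358, 77, 59)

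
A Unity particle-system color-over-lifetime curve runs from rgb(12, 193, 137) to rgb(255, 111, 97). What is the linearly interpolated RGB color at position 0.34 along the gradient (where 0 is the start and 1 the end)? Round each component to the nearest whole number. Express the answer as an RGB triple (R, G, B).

(95, 165, 123)

R = 12 + 0.34 × (255 − 12) = 12 + 0.34 × 243 = 94.62 → 95
G = 193 + 0.34 × (111 − 193) = 193 + 0.34 × -82 = 165.12 → 165
B = 137 + 0.34 × (97 − 137) = 137 + 0.34 × -40 = 123.4 → 123
So the blended color is (95, 165, 123), about #5fa57b.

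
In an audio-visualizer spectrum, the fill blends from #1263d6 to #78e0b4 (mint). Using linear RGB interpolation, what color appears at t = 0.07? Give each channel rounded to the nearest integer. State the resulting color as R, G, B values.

#1263d6 → (18, 99, 214); #78e0b4 → (120, 224, 180).
R = 18 + 0.07 × (120 − 18) = 18 + 0.07 × 102 = 25.14 → 25
G = 99 + 0.07 × (224 − 99) = 99 + 0.07 × 125 = 107.75 → 108
B = 214 + 0.07 × (180 − 214) = 214 + 0.07 × -34 = 211.62 → 212
So the blended color is (25, 108, 212), about #196cd4.

(25, 108, 212)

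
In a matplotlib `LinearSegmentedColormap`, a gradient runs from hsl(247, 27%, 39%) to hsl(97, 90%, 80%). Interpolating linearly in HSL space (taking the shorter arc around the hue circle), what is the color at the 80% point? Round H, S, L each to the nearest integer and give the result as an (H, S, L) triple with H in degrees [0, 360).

(127, 77, 72)

Hue arc: Δh = 97 − 247 = -150° (|Δh| ≤ 180, already the shorter path).
H = 247 + 0.8 × (-150) = 127 → 127°
S = 27 + 0.8 × (90 − 27) = 77.4 → 77%
L = 39 + 0.8 × (80 − 39) = 71.8 → 72%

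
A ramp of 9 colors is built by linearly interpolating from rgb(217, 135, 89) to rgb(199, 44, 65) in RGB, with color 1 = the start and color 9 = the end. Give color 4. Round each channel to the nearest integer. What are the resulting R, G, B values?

With 9 swatches and endpoints inclusive, swatch 4 sits at t = (4 − 1)/(9 − 1) = 3/8 ≈ 0.375.
R = 217 + 0.375 × (199 − 217) = 210.25 → 210
G = 135 + 0.375 × (44 − 135) = 100.875 → 101
B = 89 + 0.375 × (65 − 89) = 80 → 80

(210, 101, 80)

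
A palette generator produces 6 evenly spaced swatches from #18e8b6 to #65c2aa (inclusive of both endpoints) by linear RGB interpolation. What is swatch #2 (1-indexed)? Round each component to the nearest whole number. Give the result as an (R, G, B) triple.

With 6 swatches and endpoints inclusive, swatch 2 sits at t = (2 − 1)/(6 − 1) = 1/5 ≈ 0.2.
#18e8b6 → (24, 232, 182); #65c2aa → (101, 194, 170).
R = 24 + 0.2 × (101 − 24) = 39.4 → 39
G = 232 + 0.2 × (194 − 232) = 224.4 → 224
B = 182 + 0.2 × (170 − 182) = 179.6 → 180

(39, 224, 180)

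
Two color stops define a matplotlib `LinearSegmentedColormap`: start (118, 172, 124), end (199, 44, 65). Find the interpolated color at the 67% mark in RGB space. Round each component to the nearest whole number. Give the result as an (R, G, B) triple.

67% corresponds to t = 0.67.
R = 118 + 0.67 × (199 − 118) = 118 + 0.67 × 81 = 172.27 → 172
G = 172 + 0.67 × (44 − 172) = 172 + 0.67 × -128 = 86.24 → 86
B = 124 + 0.67 × (65 − 124) = 124 + 0.67 × -59 = 84.47 → 84

(172, 86, 84)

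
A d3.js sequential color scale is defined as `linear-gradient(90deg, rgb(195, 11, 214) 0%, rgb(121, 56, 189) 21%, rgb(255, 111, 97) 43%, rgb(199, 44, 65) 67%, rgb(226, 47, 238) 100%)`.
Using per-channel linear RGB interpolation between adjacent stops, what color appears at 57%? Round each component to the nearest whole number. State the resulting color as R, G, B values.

(222, 72, 78)

57% lies between the 43% and 67% stops, so the local fraction is t = (57 − 43)/(67 − 43) = 14/24 ≈ 0.5833.
R = 255 + 0.5833 × (199 − 255) = 222.335 → 222
G = 111 + 0.5833 × (44 − 111) = 71.919 → 72
B = 97 + 0.5833 × (65 − 97) = 78.334 → 78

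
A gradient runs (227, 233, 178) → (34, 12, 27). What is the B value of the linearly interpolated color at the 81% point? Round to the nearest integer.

B = 178 + 0.81 × (27 − 178) = 55.69 → 56

56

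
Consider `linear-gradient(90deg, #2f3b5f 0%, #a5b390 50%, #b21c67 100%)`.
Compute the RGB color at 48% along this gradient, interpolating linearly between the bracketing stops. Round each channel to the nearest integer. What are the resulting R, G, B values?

(160, 174, 142)

48% lies between the 0% and 50% stops, so the local fraction is t = (48 − 0)/(50 − 0) = 48/50 ≈ 0.96.
#2f3b5f → (47, 59, 95); #a5b390 → (165, 179, 144).
R = 47 + 0.96 × (165 − 47) = 160.28 → 160
G = 59 + 0.96 × (179 − 59) = 174.2 → 174
B = 95 + 0.96 × (144 − 95) = 142.04 → 142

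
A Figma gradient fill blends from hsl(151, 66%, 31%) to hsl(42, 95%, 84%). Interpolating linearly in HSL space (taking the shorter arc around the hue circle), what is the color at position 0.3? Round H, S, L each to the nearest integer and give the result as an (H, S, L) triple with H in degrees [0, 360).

Hue arc: Δh = 42 − 151 = -109° (|Δh| ≤ 180, already the shorter path).
H = 151 + 0.3 × (-109) = 118.3 → 118°
S = 66 + 0.3 × (95 − 66) = 74.7 → 75%
L = 31 + 0.3 × (84 − 31) = 46.9 → 47%

(118, 75, 47)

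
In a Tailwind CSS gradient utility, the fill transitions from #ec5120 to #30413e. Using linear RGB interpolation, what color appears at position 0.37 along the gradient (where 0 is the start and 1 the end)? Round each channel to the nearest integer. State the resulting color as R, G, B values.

#ec5120 → (236, 81, 32); #30413e → (48, 65, 62).
R = 236 + 0.37 × (48 − 236) = 236 + 0.37 × -188 = 166.44 → 166
G = 81 + 0.37 × (65 − 81) = 81 + 0.37 × -16 = 75.08 → 75
B = 32 + 0.37 × (62 − 32) = 32 + 0.37 × 30 = 43.1 → 43

(166, 75, 43)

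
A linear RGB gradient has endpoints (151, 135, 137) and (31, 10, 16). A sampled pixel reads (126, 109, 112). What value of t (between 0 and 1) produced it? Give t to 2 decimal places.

0.21

Invert the lerp on the G channel (largest span, 125): t = (109 − 135) / (10 − 135) = -26/-125 = 0.208.
Check on R: (126 − 151)/(31 − 151) = 0.2083 ✓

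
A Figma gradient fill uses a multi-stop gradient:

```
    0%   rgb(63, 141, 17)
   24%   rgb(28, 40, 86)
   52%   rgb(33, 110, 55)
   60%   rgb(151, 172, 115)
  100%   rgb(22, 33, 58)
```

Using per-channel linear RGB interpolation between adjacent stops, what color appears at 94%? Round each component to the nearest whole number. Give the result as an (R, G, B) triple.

94% lies between the 60% and 100% stops, so the local fraction is t = (94 − 60)/(100 − 60) = 34/40 ≈ 0.85.
R = 151 + 0.85 × (22 − 151) = 41.35 → 41
G = 172 + 0.85 × (33 − 172) = 53.85 → 54
B = 115 + 0.85 × (58 − 115) = 66.55 → 67

(41, 54, 67)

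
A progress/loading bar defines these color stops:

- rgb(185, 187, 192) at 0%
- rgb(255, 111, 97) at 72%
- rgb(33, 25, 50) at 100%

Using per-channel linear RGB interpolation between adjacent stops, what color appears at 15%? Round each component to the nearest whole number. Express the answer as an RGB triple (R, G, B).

(200, 171, 172)

15% lies between the 0% and 72% stops, so the local fraction is t = (15 − 0)/(72 − 0) = 15/72 ≈ 0.2083.
R = 185 + 0.2083 × (255 − 185) = 199.581 → 200
G = 187 + 0.2083 × (111 − 187) = 171.169 → 171
B = 192 + 0.2083 × (97 − 192) = 172.212 → 172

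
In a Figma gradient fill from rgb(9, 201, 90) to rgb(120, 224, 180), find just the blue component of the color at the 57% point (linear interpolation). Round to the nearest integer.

141

B = 90 + 0.57 × (180 − 90) = 141.3 → 141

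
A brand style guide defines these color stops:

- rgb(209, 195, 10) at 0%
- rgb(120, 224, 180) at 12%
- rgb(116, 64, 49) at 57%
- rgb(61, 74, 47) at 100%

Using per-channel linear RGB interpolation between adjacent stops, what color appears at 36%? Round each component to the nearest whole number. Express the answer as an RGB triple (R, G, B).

36% lies between the 12% and 57% stops, so the local fraction is t = (36 − 12)/(57 − 12) = 24/45 ≈ 0.5333.
R = 120 + 0.5333 × (116 − 120) = 117.867 → 118
G = 224 + 0.5333 × (64 − 224) = 138.672 → 139
B = 180 + 0.5333 × (49 − 180) = 110.138 → 110

(118, 139, 110)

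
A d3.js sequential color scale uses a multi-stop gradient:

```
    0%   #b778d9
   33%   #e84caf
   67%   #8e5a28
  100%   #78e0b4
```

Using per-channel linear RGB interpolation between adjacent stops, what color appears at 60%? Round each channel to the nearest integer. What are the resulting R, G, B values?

(161, 87, 68)

60% lies between the 33% and 67% stops, so the local fraction is t = (60 − 33)/(67 − 33) = 27/34 ≈ 0.7941.
#e84caf → (232, 76, 175); #8e5a28 → (142, 90, 40).
R = 232 + 0.7941 × (142 − 232) = 160.531 → 161
G = 76 + 0.7941 × (90 − 76) = 87.117 → 87
B = 175 + 0.7941 × (40 − 175) = 67.796 → 68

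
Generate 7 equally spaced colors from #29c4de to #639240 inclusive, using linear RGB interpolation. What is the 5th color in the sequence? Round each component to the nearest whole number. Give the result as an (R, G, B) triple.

With 7 swatches and endpoints inclusive, swatch 5 sits at t = (5 − 1)/(7 − 1) = 4/6 ≈ 0.6667.
#29c4de → (41, 196, 222); #639240 → (99, 146, 64).
R = 41 + 0.6667 × (99 − 41) = 79.669 → 80
G = 196 + 0.6667 × (146 − 196) = 162.665 → 163
B = 222 + 0.6667 × (64 − 222) = 116.661 → 117

(80, 163, 117)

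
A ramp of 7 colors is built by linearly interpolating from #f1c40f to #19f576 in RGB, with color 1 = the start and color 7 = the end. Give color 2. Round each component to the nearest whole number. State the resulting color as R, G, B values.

With 7 swatches and endpoints inclusive, swatch 2 sits at t = (2 − 1)/(7 − 1) = 1/6 ≈ 0.1667.
#f1c40f → (241, 196, 15); #19f576 → (25, 245, 118).
R = 241 + 0.1667 × (25 − 241) = 204.993 → 205
G = 196 + 0.1667 × (245 − 196) = 204.168 → 204
B = 15 + 0.1667 × (118 − 15) = 32.17 → 32

(205, 204, 32)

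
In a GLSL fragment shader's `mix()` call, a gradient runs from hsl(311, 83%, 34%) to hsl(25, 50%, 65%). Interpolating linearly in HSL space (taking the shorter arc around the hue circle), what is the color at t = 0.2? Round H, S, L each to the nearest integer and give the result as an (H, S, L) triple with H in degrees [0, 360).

(326, 76, 40)

Hue: 25 − 311 = -286°, but |-286| > 180 so the shorter arc goes the other way: Δh = -286 + 360 = 74°.
H = 311 + 0.2 × (74) = 325.8 → 326°
S = 83 + 0.2 × (50 − 83) = 76.4 → 76%
L = 34 + 0.2 × (65 − 34) = 40.2 → 40%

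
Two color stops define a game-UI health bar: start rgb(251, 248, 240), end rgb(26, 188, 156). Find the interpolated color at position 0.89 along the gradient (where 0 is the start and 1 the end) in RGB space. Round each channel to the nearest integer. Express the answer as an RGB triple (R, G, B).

R = 251 + 0.89 × (26 − 251) = 251 + 0.89 × -225 = 50.75 → 51
G = 248 + 0.89 × (188 − 248) = 248 + 0.89 × -60 = 194.6 → 195
B = 240 + 0.89 × (156 − 240) = 240 + 0.89 × -84 = 165.24 → 165
So the blended color is (51, 195, 165), about #33c3a5.

(51, 195, 165)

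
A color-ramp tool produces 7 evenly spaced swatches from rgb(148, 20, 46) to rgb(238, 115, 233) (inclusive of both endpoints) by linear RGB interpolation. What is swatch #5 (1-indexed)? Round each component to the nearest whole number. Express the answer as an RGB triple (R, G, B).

With 7 swatches and endpoints inclusive, swatch 5 sits at t = (5 − 1)/(7 − 1) = 4/6 ≈ 0.6667.
R = 148 + 0.6667 × (238 − 148) = 208.003 → 208
G = 20 + 0.6667 × (115 − 20) = 83.337 → 83
B = 46 + 0.6667 × (233 − 46) = 170.673 → 171

(208, 83, 171)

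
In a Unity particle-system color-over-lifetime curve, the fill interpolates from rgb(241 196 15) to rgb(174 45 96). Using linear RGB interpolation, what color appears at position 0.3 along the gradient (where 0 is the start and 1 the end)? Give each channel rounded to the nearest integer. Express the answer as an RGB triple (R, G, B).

(221, 151, 39)

R = 241 + 0.3 × (174 − 241) = 241 + 0.3 × -67 = 220.9 → 221
G = 196 + 0.3 × (45 − 196) = 196 + 0.3 × -151 = 150.7 → 151
B = 15 + 0.3 × (96 − 15) = 15 + 0.3 × 81 = 39.3 → 39
So the blended color is (221, 151, 39), about #dd9727.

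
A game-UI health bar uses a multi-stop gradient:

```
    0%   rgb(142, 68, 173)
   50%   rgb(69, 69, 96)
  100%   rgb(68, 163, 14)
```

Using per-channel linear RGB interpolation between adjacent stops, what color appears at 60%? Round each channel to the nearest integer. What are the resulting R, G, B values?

(69, 88, 80)

60% lies between the 50% and 100% stops, so the local fraction is t = (60 − 50)/(100 − 50) = 10/50 ≈ 0.2.
R = 69 + 0.2 × (68 − 69) = 68.8 → 69
G = 69 + 0.2 × (163 − 69) = 87.8 → 88
B = 96 + 0.2 × (14 − 96) = 79.6 → 80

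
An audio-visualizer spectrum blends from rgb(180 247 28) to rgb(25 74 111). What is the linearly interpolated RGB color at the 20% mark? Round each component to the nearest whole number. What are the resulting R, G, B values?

20% corresponds to t = 0.2.
R = 180 + 0.2 × (25 − 180) = 180 + 0.2 × -155 = 149 → 149
G = 247 + 0.2 × (74 − 247) = 247 + 0.2 × -173 = 212.4 → 212
B = 28 + 0.2 × (111 − 28) = 28 + 0.2 × 83 = 44.6 → 45

(149, 212, 45)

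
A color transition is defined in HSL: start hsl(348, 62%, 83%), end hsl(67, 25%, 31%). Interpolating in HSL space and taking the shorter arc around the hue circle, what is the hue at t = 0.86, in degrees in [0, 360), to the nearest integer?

Hue: 67 − 348 = -281°, but |-281| > 180 so the shorter arc goes the other way: Δh = -281 + 360 = 79°.
H = 348 + 0.86 × (79) = 415.94 → 416 → 416 mod 360 = 56°

56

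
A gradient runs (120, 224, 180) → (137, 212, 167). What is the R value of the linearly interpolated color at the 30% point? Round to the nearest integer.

125

R = 120 + 0.3 × (137 − 120) = 125.1 → 125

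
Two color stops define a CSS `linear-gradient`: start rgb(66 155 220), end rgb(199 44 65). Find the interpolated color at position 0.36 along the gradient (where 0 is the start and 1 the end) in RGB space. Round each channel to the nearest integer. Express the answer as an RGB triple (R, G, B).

(114, 115, 164)

R = 66 + 0.36 × (199 − 66) = 66 + 0.36 × 133 = 113.88 → 114
G = 155 + 0.36 × (44 − 155) = 155 + 0.36 × -111 = 115.04 → 115
B = 220 + 0.36 × (65 − 220) = 220 + 0.36 × -155 = 164.2 → 164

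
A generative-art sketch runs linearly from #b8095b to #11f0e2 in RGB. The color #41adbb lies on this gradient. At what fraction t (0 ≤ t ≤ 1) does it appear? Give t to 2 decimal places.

Invert the lerp on the G channel (largest span, 231): t = (173 − 9) / (240 − 9) = 164/231 = 0.70996.
Check on R: (65 − 184)/(17 − 184) = 0.7126 ✓

0.71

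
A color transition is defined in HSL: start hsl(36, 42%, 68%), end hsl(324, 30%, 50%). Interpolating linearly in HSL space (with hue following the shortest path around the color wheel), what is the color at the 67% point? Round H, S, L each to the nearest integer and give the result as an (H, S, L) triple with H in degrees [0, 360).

Hue: 324 − 36 = 288°, but |288| > 180 so the shorter arc goes the other way: Δh = 288 − 360 = -72°.
H = 36 + 0.67 × (-72) = -12.24 → -12 → -12 mod 360 = 348°
S = 42 + 0.67 × (30 − 42) = 33.96 → 34%
L = 68 + 0.67 × (50 − 68) = 55.94 → 56%

(348, 34, 56)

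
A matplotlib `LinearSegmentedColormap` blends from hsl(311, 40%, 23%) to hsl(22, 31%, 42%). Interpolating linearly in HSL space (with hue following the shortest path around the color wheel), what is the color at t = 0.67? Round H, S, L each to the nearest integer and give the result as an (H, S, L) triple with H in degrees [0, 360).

Hue: 22 − 311 = -289°, but |-289| > 180 so the shorter arc goes the other way: Δh = -289 + 360 = 71°.
H = 311 + 0.67 × (71) = 358.57 → 359°
S = 40 + 0.67 × (31 − 40) = 33.97 → 34%
L = 23 + 0.67 × (42 − 23) = 35.73 → 36%

(359, 34, 36)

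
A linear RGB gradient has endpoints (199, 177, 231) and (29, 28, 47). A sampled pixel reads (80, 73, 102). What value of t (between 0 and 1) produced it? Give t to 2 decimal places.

0.70

Invert the lerp on the B channel (largest span, 184): t = (102 − 231) / (47 − 231) = -129/-184 = 0.70109.
Check on R: (80 − 199)/(29 − 199) = 0.7 ✓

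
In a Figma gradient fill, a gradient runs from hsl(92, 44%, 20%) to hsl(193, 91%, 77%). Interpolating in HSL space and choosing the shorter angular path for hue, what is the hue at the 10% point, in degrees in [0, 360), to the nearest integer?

102

Hue arc: Δh = 193 − 92 = 101° (|Δh| ≤ 180, already the shorter path).
H = 92 + 0.1 × (101) = 102.1 → 102°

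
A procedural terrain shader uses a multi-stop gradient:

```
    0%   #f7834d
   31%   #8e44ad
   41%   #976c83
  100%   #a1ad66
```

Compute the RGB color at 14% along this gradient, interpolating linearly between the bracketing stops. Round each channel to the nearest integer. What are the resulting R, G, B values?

(200, 103, 120)

14% lies between the 0% and 31% stops, so the local fraction is t = (14 − 0)/(31 − 0) = 14/31 ≈ 0.4516.
#f7834d → (247, 131, 77); #8e44ad → (142, 68, 173).
R = 247 + 0.4516 × (142 − 247) = 199.582 → 200
G = 131 + 0.4516 × (68 − 131) = 102.549 → 103
B = 77 + 0.4516 × (173 − 77) = 120.354 → 120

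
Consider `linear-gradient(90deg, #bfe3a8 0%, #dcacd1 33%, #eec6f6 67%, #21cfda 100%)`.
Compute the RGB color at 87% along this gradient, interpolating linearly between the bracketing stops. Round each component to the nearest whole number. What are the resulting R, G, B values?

87% lies between the 67% and 100% stops, so the local fraction is t = (87 − 67)/(100 − 67) = 20/33 ≈ 0.6061.
#eec6f6 → (238, 198, 246); #21cfda → (33, 207, 218).
R = 238 + 0.6061 × (33 − 238) = 113.75 → 114
G = 198 + 0.6061 × (207 − 198) = 203.455 → 203
B = 246 + 0.6061 × (218 − 246) = 229.029 → 229

(114, 203, 229)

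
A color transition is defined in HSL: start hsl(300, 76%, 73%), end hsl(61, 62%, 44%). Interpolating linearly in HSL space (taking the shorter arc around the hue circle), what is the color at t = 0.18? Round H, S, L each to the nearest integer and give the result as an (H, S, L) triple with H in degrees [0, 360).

(322, 73, 68)

Hue: 61 − 300 = -239°, but |-239| > 180 so the shorter arc goes the other way: Δh = -239 + 360 = 121°.
H = 300 + 0.18 × (121) = 321.78 → 322°
S = 76 + 0.18 × (62 − 76) = 73.48 → 73%
L = 73 + 0.18 × (44 − 73) = 67.78 → 68%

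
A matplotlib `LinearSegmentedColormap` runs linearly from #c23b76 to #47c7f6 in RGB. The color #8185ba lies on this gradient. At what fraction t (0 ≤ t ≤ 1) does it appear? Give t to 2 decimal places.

Invert the lerp on the G channel (largest span, 140): t = (133 − 59) / (199 − 59) = 74/140 = 0.52857.
Check on R: (129 − 194)/(71 − 194) = 0.5285 ✓

0.53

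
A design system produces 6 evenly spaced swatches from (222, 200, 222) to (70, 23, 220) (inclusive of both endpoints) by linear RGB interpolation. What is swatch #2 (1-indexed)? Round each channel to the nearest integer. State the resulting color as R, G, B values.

(192, 165, 222)

With 6 swatches and endpoints inclusive, swatch 2 sits at t = (2 − 1)/(6 − 1) = 1/5 ≈ 0.2.
R = 222 + 0.2 × (70 − 222) = 191.6 → 192
G = 200 + 0.2 × (23 − 200) = 164.6 → 165
B = 222 + 0.2 × (220 − 222) = 221.6 → 222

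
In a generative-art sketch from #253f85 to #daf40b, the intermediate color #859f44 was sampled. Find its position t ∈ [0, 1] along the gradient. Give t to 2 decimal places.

0.53

Invert the lerp on the R channel (largest span, 181): t = (133 − 37) / (218 − 37) = 96/181 = 0.53039.
Check on G: (159 − 63)/(244 − 63) = 0.5304 ✓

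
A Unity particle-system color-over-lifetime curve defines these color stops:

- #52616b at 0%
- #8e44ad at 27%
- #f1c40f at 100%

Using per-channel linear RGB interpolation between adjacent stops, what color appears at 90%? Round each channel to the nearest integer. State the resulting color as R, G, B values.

(227, 178, 37)

90% lies between the 27% and 100% stops, so the local fraction is t = (90 − 27)/(100 − 27) = 63/73 ≈ 0.863.
#8e44ad → (142, 68, 173); #f1c40f → (241, 196, 15).
R = 142 + 0.863 × (241 − 142) = 227.437 → 227
G = 68 + 0.863 × (196 − 68) = 178.464 → 178
B = 173 + 0.863 × (15 − 173) = 36.646 → 37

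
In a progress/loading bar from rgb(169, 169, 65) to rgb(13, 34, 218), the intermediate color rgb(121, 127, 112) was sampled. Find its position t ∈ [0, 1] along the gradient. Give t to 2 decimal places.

Invert the lerp on the R channel (largest span, 156): t = (121 − 169) / (13 − 169) = -48/-156 = 0.30769.
Check on G: (127 − 169)/(34 − 169) = 0.3111 ✓

0.31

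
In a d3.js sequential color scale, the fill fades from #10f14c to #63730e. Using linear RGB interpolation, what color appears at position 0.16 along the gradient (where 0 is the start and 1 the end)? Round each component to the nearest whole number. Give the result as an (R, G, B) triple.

(29, 221, 66)

#10f14c → (16, 241, 76); #63730e → (99, 115, 14).
R = 16 + 0.16 × (99 − 16) = 16 + 0.16 × 83 = 29.28 → 29
G = 241 + 0.16 × (115 − 241) = 241 + 0.16 × -126 = 220.84 → 221
B = 76 + 0.16 × (14 − 76) = 76 + 0.16 × -62 = 66.08 → 66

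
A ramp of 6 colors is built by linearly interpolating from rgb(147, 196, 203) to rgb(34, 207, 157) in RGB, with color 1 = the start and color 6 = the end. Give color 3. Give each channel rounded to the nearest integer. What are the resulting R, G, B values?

With 6 swatches and endpoints inclusive, swatch 3 sits at t = (3 − 1)/(6 − 1) = 2/5 ≈ 0.4.
R = 147 + 0.4 × (34 − 147) = 101.8 → 102
G = 196 + 0.4 × (207 − 196) = 200.4 → 200
B = 203 + 0.4 × (157 − 203) = 184.6 → 185

(102, 200, 185)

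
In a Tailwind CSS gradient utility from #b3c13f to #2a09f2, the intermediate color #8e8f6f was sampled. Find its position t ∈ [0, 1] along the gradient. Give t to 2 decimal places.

Invert the lerp on the G channel (largest span, 184): t = (143 − 193) / (9 − 193) = -50/-184 = 0.27174.
Check on R: (142 − 179)/(42 − 179) = 0.2701 ✓

0.27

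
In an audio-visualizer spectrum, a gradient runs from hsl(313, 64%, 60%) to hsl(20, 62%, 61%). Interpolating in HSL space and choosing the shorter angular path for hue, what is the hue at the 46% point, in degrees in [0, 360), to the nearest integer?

Hue: 20 − 313 = -293°, but |-293| > 180 so the shorter arc goes the other way: Δh = -293 + 360 = 67°.
H = 313 + 0.46 × (67) = 343.82 → 344°

344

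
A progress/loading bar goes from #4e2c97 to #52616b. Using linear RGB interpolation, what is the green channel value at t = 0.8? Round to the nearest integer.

G₁ = 44 (from #4e2c97), G₂ = 97 (from #52616b).
G = 44 + 0.8 × (97 − 44) = 86.4 → 86

86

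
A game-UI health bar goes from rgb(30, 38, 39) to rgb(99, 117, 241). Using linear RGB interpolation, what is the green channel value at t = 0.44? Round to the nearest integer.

73

G = 38 + 0.44 × (117 − 38) = 72.76 → 73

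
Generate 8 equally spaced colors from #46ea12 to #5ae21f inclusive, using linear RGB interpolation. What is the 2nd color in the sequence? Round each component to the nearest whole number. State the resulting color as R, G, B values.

(73, 233, 20)

With 8 swatches and endpoints inclusive, swatch 2 sits at t = (2 − 1)/(8 − 1) = 1/7 ≈ 0.1429.
#46ea12 → (70, 234, 18); #5ae21f → (90, 226, 31).
R = 70 + 0.1429 × (90 − 70) = 72.858 → 73
G = 234 + 0.1429 × (226 − 234) = 232.857 → 233
B = 18 + 0.1429 × (31 − 18) = 19.858 → 20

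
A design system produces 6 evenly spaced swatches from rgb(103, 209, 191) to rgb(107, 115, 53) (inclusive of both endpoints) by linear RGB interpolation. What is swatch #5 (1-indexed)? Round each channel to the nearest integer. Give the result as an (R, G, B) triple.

With 6 swatches and endpoints inclusive, swatch 5 sits at t = (5 − 1)/(6 − 1) = 4/5 ≈ 0.8.
R = 103 + 0.8 × (107 − 103) = 106.2 → 106
G = 209 + 0.8 × (115 − 209) = 133.8 → 134
B = 191 + 0.8 × (53 − 191) = 80.6 → 81

(106, 134, 81)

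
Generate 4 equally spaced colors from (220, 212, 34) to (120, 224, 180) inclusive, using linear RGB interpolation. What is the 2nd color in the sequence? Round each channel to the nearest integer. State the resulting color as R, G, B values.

(187, 216, 83)

With 4 swatches and endpoints inclusive, swatch 2 sits at t = (2 − 1)/(4 − 1) = 1/3 ≈ 0.3333.
R = 220 + 0.3333 × (120 − 220) = 186.67 → 187
G = 212 + 0.3333 × (224 − 212) = 216 → 216
B = 34 + 0.3333 × (180 − 34) = 82.662 → 83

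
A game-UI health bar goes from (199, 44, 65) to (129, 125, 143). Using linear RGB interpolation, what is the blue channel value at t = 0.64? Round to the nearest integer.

B = 65 + 0.64 × (143 − 65) = 114.92 → 115

115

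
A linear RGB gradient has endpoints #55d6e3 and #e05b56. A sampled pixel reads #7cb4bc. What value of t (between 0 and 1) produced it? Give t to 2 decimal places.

0.28

Invert the lerp on the B channel (largest span, 141): t = (188 − 227) / (86 − 227) = -39/-141 = 0.2766.
Check on R: (124 − 85)/(224 − 85) = 0.2806 ✓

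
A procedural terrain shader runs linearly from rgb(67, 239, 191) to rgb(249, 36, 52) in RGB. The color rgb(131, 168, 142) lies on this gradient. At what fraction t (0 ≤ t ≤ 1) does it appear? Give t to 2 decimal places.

Invert the lerp on the G channel (largest span, 203): t = (168 − 239) / (36 − 239) = -71/-203 = 0.34975.
Check on R: (131 − 67)/(249 − 67) = 0.3516 ✓

0.35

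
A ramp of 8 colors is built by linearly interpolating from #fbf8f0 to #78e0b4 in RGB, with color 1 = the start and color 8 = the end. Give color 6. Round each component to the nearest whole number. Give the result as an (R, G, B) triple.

(157, 231, 197)

With 8 swatches and endpoints inclusive, swatch 6 sits at t = (6 − 1)/(8 − 1) = 5/7 ≈ 0.7143.
#fbf8f0 → (251, 248, 240); #78e0b4 → (120, 224, 180).
R = 251 + 0.7143 × (120 − 251) = 157.427 → 157
G = 248 + 0.7143 × (224 − 248) = 230.857 → 231
B = 240 + 0.7143 × (180 − 240) = 197.142 → 197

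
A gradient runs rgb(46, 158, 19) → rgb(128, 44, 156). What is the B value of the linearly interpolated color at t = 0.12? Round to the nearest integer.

B = 19 + 0.12 × (156 − 19) = 35.44 → 35

35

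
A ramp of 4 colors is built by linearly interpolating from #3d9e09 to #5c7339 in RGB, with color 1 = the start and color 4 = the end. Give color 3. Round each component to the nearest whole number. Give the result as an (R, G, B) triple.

With 4 swatches and endpoints inclusive, swatch 3 sits at t = (3 − 1)/(4 − 1) = 2/3 ≈ 0.6667.
#3d9e09 → (61, 158, 9); #5c7339 → (92, 115, 57).
R = 61 + 0.6667 × (92 − 61) = 81.668 → 82
G = 158 + 0.6667 × (115 − 158) = 129.332 → 129
B = 9 + 0.6667 × (57 − 9) = 41.002 → 41

(82, 129, 41)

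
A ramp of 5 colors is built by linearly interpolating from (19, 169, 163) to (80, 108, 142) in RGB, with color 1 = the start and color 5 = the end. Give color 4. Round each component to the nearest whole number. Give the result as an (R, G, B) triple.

With 5 swatches and endpoints inclusive, swatch 4 sits at t = (4 − 1)/(5 − 1) = 3/4 ≈ 0.75.
R = 19 + 0.75 × (80 − 19) = 64.75 → 65
G = 169 + 0.75 × (108 − 169) = 123.25 → 123
B = 163 + 0.75 × (142 − 163) = 147.25 → 147

(65, 123, 147)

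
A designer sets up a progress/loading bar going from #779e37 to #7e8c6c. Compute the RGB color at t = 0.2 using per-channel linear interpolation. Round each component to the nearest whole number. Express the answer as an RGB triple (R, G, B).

#779e37 → (119, 158, 55); #7e8c6c → (126, 140, 108).
R = 119 + 0.2 × (126 − 119) = 119 + 0.2 × 7 = 120.4 → 120
G = 158 + 0.2 × (140 − 158) = 158 + 0.2 × -18 = 154.4 → 154
B = 55 + 0.2 × (108 − 55) = 55 + 0.2 × 53 = 65.6 → 66
So the blended color is (120, 154, 66), about #789a42.

(120, 154, 66)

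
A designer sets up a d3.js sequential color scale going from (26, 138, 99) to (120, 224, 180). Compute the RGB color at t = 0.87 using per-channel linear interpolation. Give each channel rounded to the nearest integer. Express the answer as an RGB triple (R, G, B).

R = 26 + 0.87 × (120 − 26) = 26 + 0.87 × 94 = 107.78 → 108
G = 138 + 0.87 × (224 − 138) = 138 + 0.87 × 86 = 212.82 → 213
B = 99 + 0.87 × (180 − 99) = 99 + 0.87 × 81 = 169.47 → 169
So the blended color is (108, 213, 169), about #6cd5a9.

(108, 213, 169)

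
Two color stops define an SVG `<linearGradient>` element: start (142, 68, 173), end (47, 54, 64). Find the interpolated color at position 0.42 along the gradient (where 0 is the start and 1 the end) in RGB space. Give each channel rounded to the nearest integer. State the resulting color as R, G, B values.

R = 142 + 0.42 × (47 − 142) = 142 + 0.42 × -95 = 102.1 → 102
G = 68 + 0.42 × (54 − 68) = 68 + 0.42 × -14 = 62.12 → 62
B = 173 + 0.42 × (64 − 173) = 173 + 0.42 × -109 = 127.22 → 127
So the blended color is (102, 62, 127), about #663e7f.

(102, 62, 127)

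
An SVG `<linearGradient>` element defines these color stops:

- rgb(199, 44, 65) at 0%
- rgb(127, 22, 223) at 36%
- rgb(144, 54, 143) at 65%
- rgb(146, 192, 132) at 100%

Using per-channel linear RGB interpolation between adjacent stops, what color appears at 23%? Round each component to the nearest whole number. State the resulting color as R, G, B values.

(153, 30, 166)

23% lies between the 0% and 36% stops, so the local fraction is t = (23 − 0)/(36 − 0) = 23/36 ≈ 0.6389.
R = 199 + 0.6389 × (127 − 199) = 152.999 → 153
G = 44 + 0.6389 × (22 − 44) = 29.944 → 30
B = 65 + 0.6389 × (223 − 65) = 165.946 → 166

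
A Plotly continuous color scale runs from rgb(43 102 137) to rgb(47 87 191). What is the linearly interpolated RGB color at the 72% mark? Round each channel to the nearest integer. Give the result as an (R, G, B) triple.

72% corresponds to t = 0.72.
R = 43 + 0.72 × (47 − 43) = 43 + 0.72 × 4 = 45.88 → 46
G = 102 + 0.72 × (87 − 102) = 102 + 0.72 × -15 = 91.2 → 91
B = 137 + 0.72 × (191 − 137) = 137 + 0.72 × 54 = 175.88 → 176

(46, 91, 176)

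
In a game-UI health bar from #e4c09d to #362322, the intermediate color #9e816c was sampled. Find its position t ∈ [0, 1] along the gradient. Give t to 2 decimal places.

Invert the lerp on the R channel (largest span, 174): t = (158 − 228) / (54 − 228) = -70/-174 = 0.4023.
Check on G: (129 − 192)/(35 − 192) = 0.4013 ✓

0.40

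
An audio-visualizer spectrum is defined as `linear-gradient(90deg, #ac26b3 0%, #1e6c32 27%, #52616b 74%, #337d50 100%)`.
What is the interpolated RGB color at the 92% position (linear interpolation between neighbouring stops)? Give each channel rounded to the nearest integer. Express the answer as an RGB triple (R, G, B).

92% lies between the 74% and 100% stops, so the local fraction is t = (92 − 74)/(100 − 74) = 18/26 ≈ 0.6923.
#52616b → (82, 97, 107); #337d50 → (51, 125, 80).
R = 82 + 0.6923 × (51 − 82) = 60.539 → 61
G = 97 + 0.6923 × (125 − 97) = 116.384 → 116
B = 107 + 0.6923 × (80 − 107) = 88.308 → 88

(61, 116, 88)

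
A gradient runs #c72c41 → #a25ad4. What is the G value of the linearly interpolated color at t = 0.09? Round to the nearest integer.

48

G₁ = 44 (from #c72c41), G₂ = 90 (from #a25ad4).
G = 44 + 0.09 × (90 − 44) = 48.14 → 48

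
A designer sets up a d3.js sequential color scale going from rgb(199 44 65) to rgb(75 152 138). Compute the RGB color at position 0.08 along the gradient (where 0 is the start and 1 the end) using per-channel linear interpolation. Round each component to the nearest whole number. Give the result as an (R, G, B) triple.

(189, 53, 71)

R = 199 + 0.08 × (75 − 199) = 199 + 0.08 × -124 = 189.08 → 189
G = 44 + 0.08 × (152 − 44) = 44 + 0.08 × 108 = 52.64 → 53
B = 65 + 0.08 × (138 − 65) = 65 + 0.08 × 73 = 70.84 → 71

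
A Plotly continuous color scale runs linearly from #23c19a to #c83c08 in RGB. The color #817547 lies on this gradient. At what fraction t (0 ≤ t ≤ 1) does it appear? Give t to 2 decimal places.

0.57

Invert the lerp on the R channel (largest span, 165): t = (129 − 35) / (200 − 35) = 94/165 = 0.5697.
Check on G: (117 − 193)/(60 − 193) = 0.5714 ✓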